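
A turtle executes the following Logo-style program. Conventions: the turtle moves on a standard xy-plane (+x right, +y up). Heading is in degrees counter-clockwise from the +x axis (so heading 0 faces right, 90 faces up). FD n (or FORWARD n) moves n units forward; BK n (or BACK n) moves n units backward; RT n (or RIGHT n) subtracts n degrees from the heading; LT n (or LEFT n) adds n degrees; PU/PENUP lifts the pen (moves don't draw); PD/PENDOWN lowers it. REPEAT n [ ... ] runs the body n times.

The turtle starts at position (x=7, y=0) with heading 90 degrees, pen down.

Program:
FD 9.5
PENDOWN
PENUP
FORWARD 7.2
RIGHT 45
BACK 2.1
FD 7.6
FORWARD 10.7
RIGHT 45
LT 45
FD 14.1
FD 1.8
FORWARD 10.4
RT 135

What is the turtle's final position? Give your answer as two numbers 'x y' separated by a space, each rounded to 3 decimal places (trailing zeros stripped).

Answer: 37.052 46.752

Derivation:
Executing turtle program step by step:
Start: pos=(7,0), heading=90, pen down
FD 9.5: (7,0) -> (7,9.5) [heading=90, draw]
PD: pen down
PU: pen up
FD 7.2: (7,9.5) -> (7,16.7) [heading=90, move]
RT 45: heading 90 -> 45
BK 2.1: (7,16.7) -> (5.515,15.215) [heading=45, move]
FD 7.6: (5.515,15.215) -> (10.889,20.589) [heading=45, move]
FD 10.7: (10.889,20.589) -> (18.455,28.155) [heading=45, move]
RT 45: heading 45 -> 0
LT 45: heading 0 -> 45
FD 14.1: (18.455,28.155) -> (28.425,38.125) [heading=45, move]
FD 1.8: (28.425,38.125) -> (29.698,39.398) [heading=45, move]
FD 10.4: (29.698,39.398) -> (37.052,46.752) [heading=45, move]
RT 135: heading 45 -> 270
Final: pos=(37.052,46.752), heading=270, 1 segment(s) drawn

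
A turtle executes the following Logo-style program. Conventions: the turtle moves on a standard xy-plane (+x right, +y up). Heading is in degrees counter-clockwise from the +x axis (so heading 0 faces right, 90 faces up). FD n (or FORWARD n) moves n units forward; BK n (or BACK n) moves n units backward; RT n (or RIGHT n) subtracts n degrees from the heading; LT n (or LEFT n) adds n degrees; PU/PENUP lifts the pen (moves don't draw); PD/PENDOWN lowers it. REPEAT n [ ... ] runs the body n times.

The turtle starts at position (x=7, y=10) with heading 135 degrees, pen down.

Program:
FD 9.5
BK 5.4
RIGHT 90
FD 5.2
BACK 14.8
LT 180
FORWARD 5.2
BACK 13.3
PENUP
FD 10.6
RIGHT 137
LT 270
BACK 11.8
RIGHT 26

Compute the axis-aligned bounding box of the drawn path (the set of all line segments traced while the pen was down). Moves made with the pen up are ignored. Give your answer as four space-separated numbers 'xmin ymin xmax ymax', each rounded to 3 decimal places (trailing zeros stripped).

Executing turtle program step by step:
Start: pos=(7,10), heading=135, pen down
FD 9.5: (7,10) -> (0.282,16.718) [heading=135, draw]
BK 5.4: (0.282,16.718) -> (4.101,12.899) [heading=135, draw]
RT 90: heading 135 -> 45
FD 5.2: (4.101,12.899) -> (7.778,16.576) [heading=45, draw]
BK 14.8: (7.778,16.576) -> (-2.687,6.111) [heading=45, draw]
LT 180: heading 45 -> 225
FD 5.2: (-2.687,6.111) -> (-6.364,2.434) [heading=225, draw]
BK 13.3: (-6.364,2.434) -> (3.04,11.838) [heading=225, draw]
PU: pen up
FD 10.6: (3.04,11.838) -> (-4.455,4.343) [heading=225, move]
RT 137: heading 225 -> 88
LT 270: heading 88 -> 358
BK 11.8: (-4.455,4.343) -> (-16.248,4.755) [heading=358, move]
RT 26: heading 358 -> 332
Final: pos=(-16.248,4.755), heading=332, 6 segment(s) drawn

Segment endpoints: x in {-6.364, -2.687, 0.282, 3.04, 4.101, 7, 7.778}, y in {2.434, 6.111, 10, 11.838, 12.899, 16.576, 16.718}
xmin=-6.364, ymin=2.434, xmax=7.778, ymax=16.718

Answer: -6.364 2.434 7.778 16.718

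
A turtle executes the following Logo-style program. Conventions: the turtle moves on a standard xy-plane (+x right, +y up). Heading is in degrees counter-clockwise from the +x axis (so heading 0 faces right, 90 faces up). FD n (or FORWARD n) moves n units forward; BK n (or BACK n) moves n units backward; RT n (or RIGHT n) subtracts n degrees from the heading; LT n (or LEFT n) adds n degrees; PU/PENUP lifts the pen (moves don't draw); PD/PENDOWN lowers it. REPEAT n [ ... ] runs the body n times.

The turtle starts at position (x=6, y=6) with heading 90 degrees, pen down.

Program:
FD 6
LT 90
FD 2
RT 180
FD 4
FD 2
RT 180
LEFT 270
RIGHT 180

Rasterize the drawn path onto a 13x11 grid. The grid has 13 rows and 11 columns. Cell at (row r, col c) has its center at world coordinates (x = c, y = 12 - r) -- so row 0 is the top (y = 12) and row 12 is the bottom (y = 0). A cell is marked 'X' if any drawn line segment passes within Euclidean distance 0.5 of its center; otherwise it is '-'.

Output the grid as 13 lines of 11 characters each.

Segment 0: (6,6) -> (6,12)
Segment 1: (6,12) -> (4,12)
Segment 2: (4,12) -> (8,12)
Segment 3: (8,12) -> (10,12)

Answer: ----XXXXXXX
------X----
------X----
------X----
------X----
------X----
------X----
-----------
-----------
-----------
-----------
-----------
-----------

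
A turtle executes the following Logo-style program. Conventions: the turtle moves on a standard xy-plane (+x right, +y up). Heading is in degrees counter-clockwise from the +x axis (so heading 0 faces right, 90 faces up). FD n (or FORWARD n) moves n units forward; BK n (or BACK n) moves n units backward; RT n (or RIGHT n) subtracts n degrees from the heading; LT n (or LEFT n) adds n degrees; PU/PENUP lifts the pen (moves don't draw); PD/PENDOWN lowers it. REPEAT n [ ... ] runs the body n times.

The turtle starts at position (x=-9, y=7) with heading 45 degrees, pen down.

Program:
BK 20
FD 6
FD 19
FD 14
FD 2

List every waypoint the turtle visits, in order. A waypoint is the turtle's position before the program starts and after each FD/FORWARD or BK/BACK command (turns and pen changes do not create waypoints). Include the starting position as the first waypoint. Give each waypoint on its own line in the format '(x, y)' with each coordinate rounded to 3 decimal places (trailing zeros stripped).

Executing turtle program step by step:
Start: pos=(-9,7), heading=45, pen down
BK 20: (-9,7) -> (-23.142,-7.142) [heading=45, draw]
FD 6: (-23.142,-7.142) -> (-18.899,-2.899) [heading=45, draw]
FD 19: (-18.899,-2.899) -> (-5.464,10.536) [heading=45, draw]
FD 14: (-5.464,10.536) -> (4.435,20.435) [heading=45, draw]
FD 2: (4.435,20.435) -> (5.849,21.849) [heading=45, draw]
Final: pos=(5.849,21.849), heading=45, 5 segment(s) drawn
Waypoints (6 total):
(-9, 7)
(-23.142, -7.142)
(-18.899, -2.899)
(-5.464, 10.536)
(4.435, 20.435)
(5.849, 21.849)

Answer: (-9, 7)
(-23.142, -7.142)
(-18.899, -2.899)
(-5.464, 10.536)
(4.435, 20.435)
(5.849, 21.849)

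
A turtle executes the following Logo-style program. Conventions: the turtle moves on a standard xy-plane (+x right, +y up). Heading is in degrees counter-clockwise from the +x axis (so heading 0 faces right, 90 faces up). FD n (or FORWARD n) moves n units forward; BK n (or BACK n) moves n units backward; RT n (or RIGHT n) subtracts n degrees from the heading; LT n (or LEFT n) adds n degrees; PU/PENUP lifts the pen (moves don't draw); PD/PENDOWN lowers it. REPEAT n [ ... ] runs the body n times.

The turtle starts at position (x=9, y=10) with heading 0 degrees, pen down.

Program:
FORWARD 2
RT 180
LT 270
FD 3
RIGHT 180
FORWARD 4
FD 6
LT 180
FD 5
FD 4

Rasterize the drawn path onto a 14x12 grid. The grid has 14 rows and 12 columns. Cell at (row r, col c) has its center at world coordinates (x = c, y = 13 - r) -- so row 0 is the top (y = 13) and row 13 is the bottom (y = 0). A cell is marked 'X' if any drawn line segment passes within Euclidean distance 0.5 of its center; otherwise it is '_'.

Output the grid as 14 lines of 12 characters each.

Answer: ___________X
___________X
___________X
_________XXX
___________X
___________X
___________X
___________X
___________X
___________X
___________X
____________
____________
____________

Derivation:
Segment 0: (9,10) -> (11,10)
Segment 1: (11,10) -> (11,13)
Segment 2: (11,13) -> (11,9)
Segment 3: (11,9) -> (11,3)
Segment 4: (11,3) -> (11,8)
Segment 5: (11,8) -> (11,12)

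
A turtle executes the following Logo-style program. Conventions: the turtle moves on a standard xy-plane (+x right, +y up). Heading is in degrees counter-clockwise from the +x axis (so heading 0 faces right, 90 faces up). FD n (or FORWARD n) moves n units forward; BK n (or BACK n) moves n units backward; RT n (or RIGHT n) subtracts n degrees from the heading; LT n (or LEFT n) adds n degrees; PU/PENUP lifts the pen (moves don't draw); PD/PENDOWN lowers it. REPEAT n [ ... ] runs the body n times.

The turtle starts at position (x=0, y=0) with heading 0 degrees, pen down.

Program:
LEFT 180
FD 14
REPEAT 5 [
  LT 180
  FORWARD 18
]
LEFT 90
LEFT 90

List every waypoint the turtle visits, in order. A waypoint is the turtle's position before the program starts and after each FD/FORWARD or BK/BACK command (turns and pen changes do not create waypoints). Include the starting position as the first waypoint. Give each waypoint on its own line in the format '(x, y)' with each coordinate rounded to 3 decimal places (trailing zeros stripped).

Executing turtle program step by step:
Start: pos=(0,0), heading=0, pen down
LT 180: heading 0 -> 180
FD 14: (0,0) -> (-14,0) [heading=180, draw]
REPEAT 5 [
  -- iteration 1/5 --
  LT 180: heading 180 -> 0
  FD 18: (-14,0) -> (4,0) [heading=0, draw]
  -- iteration 2/5 --
  LT 180: heading 0 -> 180
  FD 18: (4,0) -> (-14,0) [heading=180, draw]
  -- iteration 3/5 --
  LT 180: heading 180 -> 0
  FD 18: (-14,0) -> (4,0) [heading=0, draw]
  -- iteration 4/5 --
  LT 180: heading 0 -> 180
  FD 18: (4,0) -> (-14,0) [heading=180, draw]
  -- iteration 5/5 --
  LT 180: heading 180 -> 0
  FD 18: (-14,0) -> (4,0) [heading=0, draw]
]
LT 90: heading 0 -> 90
LT 90: heading 90 -> 180
Final: pos=(4,0), heading=180, 6 segment(s) drawn
Waypoints (7 total):
(0, 0)
(-14, 0)
(4, 0)
(-14, 0)
(4, 0)
(-14, 0)
(4, 0)

Answer: (0, 0)
(-14, 0)
(4, 0)
(-14, 0)
(4, 0)
(-14, 0)
(4, 0)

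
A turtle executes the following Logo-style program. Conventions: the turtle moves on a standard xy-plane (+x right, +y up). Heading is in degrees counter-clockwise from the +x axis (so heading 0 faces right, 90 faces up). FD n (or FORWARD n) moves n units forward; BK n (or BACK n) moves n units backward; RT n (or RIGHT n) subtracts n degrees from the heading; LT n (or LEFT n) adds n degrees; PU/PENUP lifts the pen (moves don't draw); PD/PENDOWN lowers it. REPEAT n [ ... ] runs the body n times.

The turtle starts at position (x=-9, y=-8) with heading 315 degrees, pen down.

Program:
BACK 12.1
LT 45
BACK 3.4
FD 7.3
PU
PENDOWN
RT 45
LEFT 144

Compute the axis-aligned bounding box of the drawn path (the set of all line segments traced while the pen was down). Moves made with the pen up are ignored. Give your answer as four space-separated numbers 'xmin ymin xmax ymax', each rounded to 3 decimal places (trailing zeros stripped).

Answer: -20.956 -8 -9 0.556

Derivation:
Executing turtle program step by step:
Start: pos=(-9,-8), heading=315, pen down
BK 12.1: (-9,-8) -> (-17.556,0.556) [heading=315, draw]
LT 45: heading 315 -> 0
BK 3.4: (-17.556,0.556) -> (-20.956,0.556) [heading=0, draw]
FD 7.3: (-20.956,0.556) -> (-13.656,0.556) [heading=0, draw]
PU: pen up
PD: pen down
RT 45: heading 0 -> 315
LT 144: heading 315 -> 99
Final: pos=(-13.656,0.556), heading=99, 3 segment(s) drawn

Segment endpoints: x in {-20.956, -17.556, -13.656, -9}, y in {-8, 0.556, 0.556, 0.556}
xmin=-20.956, ymin=-8, xmax=-9, ymax=0.556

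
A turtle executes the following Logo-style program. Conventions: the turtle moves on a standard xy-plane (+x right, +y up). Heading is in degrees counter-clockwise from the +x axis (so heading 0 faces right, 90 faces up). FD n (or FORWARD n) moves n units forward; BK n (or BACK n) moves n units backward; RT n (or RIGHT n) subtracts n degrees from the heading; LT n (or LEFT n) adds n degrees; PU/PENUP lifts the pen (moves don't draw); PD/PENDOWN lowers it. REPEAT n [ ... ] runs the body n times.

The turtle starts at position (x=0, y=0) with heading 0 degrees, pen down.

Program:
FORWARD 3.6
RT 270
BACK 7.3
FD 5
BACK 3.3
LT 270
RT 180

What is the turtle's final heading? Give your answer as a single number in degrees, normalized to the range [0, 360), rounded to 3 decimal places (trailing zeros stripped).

Answer: 180

Derivation:
Executing turtle program step by step:
Start: pos=(0,0), heading=0, pen down
FD 3.6: (0,0) -> (3.6,0) [heading=0, draw]
RT 270: heading 0 -> 90
BK 7.3: (3.6,0) -> (3.6,-7.3) [heading=90, draw]
FD 5: (3.6,-7.3) -> (3.6,-2.3) [heading=90, draw]
BK 3.3: (3.6,-2.3) -> (3.6,-5.6) [heading=90, draw]
LT 270: heading 90 -> 0
RT 180: heading 0 -> 180
Final: pos=(3.6,-5.6), heading=180, 4 segment(s) drawn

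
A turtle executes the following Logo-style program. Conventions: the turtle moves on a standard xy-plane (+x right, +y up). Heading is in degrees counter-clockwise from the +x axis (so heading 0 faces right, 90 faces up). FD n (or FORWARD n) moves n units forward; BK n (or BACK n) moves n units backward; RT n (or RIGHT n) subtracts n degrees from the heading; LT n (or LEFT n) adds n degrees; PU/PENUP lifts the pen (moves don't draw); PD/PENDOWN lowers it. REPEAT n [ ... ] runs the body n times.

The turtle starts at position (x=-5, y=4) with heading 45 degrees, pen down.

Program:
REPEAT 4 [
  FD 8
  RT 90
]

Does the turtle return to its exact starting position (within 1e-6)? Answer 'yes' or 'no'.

Answer: yes

Derivation:
Executing turtle program step by step:
Start: pos=(-5,4), heading=45, pen down
REPEAT 4 [
  -- iteration 1/4 --
  FD 8: (-5,4) -> (0.657,9.657) [heading=45, draw]
  RT 90: heading 45 -> 315
  -- iteration 2/4 --
  FD 8: (0.657,9.657) -> (6.314,4) [heading=315, draw]
  RT 90: heading 315 -> 225
  -- iteration 3/4 --
  FD 8: (6.314,4) -> (0.657,-1.657) [heading=225, draw]
  RT 90: heading 225 -> 135
  -- iteration 4/4 --
  FD 8: (0.657,-1.657) -> (-5,4) [heading=135, draw]
  RT 90: heading 135 -> 45
]
Final: pos=(-5,4), heading=45, 4 segment(s) drawn

Start position: (-5, 4)
Final position: (-5, 4)
Distance = 0; < 1e-6 -> CLOSED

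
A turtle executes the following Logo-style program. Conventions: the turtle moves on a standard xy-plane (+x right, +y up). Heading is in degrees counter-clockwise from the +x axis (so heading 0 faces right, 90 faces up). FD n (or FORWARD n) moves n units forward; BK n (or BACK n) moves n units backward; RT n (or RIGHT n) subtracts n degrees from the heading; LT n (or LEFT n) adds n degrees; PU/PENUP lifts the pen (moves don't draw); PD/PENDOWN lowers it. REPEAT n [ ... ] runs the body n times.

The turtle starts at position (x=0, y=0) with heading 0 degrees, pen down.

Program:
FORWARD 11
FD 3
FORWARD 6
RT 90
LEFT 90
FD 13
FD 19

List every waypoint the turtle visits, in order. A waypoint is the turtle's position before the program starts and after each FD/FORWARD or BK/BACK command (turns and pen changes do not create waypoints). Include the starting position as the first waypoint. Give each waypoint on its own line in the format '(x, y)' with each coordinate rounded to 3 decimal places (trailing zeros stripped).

Answer: (0, 0)
(11, 0)
(14, 0)
(20, 0)
(33, 0)
(52, 0)

Derivation:
Executing turtle program step by step:
Start: pos=(0,0), heading=0, pen down
FD 11: (0,0) -> (11,0) [heading=0, draw]
FD 3: (11,0) -> (14,0) [heading=0, draw]
FD 6: (14,0) -> (20,0) [heading=0, draw]
RT 90: heading 0 -> 270
LT 90: heading 270 -> 0
FD 13: (20,0) -> (33,0) [heading=0, draw]
FD 19: (33,0) -> (52,0) [heading=0, draw]
Final: pos=(52,0), heading=0, 5 segment(s) drawn
Waypoints (6 total):
(0, 0)
(11, 0)
(14, 0)
(20, 0)
(33, 0)
(52, 0)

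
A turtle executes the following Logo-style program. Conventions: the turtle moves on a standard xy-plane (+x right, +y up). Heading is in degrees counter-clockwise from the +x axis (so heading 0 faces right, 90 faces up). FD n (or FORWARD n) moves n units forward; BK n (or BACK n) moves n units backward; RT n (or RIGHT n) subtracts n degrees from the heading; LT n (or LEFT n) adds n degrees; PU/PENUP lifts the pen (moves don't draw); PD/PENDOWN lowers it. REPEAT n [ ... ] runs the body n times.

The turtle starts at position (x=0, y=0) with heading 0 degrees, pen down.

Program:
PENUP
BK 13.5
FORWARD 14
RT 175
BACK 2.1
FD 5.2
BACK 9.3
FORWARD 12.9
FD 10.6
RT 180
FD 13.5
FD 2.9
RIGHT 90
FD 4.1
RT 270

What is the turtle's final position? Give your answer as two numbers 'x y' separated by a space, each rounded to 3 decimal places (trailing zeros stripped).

Executing turtle program step by step:
Start: pos=(0,0), heading=0, pen down
PU: pen up
BK 13.5: (0,0) -> (-13.5,0) [heading=0, move]
FD 14: (-13.5,0) -> (0.5,0) [heading=0, move]
RT 175: heading 0 -> 185
BK 2.1: (0.5,0) -> (2.592,0.183) [heading=185, move]
FD 5.2: (2.592,0.183) -> (-2.588,-0.27) [heading=185, move]
BK 9.3: (-2.588,-0.27) -> (6.676,0.54) [heading=185, move]
FD 12.9: (6.676,0.54) -> (-6.175,-0.584) [heading=185, move]
FD 10.6: (-6.175,-0.584) -> (-16.734,-1.508) [heading=185, move]
RT 180: heading 185 -> 5
FD 13.5: (-16.734,-1.508) -> (-3.286,-0.331) [heading=5, move]
FD 2.9: (-3.286,-0.331) -> (-0.397,-0.078) [heading=5, move]
RT 90: heading 5 -> 275
FD 4.1: (-0.397,-0.078) -> (-0.039,-4.163) [heading=275, move]
RT 270: heading 275 -> 5
Final: pos=(-0.039,-4.163), heading=5, 0 segment(s) drawn

Answer: -0.039 -4.163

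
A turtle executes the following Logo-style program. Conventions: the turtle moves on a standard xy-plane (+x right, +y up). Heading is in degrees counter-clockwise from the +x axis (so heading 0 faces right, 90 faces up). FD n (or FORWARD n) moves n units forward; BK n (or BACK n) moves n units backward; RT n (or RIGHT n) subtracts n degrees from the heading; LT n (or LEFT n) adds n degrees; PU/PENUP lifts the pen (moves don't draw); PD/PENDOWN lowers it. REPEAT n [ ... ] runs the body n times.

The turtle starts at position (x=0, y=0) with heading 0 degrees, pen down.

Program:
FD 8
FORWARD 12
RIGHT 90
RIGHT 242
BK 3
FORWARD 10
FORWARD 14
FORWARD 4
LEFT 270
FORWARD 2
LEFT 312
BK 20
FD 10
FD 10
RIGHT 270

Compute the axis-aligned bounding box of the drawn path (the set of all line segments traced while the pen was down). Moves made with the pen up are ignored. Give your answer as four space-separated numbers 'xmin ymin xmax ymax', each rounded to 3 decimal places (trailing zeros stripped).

Answer: 0 -1.408 49.853 28.765

Derivation:
Executing turtle program step by step:
Start: pos=(0,0), heading=0, pen down
FD 8: (0,0) -> (8,0) [heading=0, draw]
FD 12: (8,0) -> (20,0) [heading=0, draw]
RT 90: heading 0 -> 270
RT 242: heading 270 -> 28
BK 3: (20,0) -> (17.351,-1.408) [heading=28, draw]
FD 10: (17.351,-1.408) -> (26.181,3.286) [heading=28, draw]
FD 14: (26.181,3.286) -> (38.542,9.859) [heading=28, draw]
FD 4: (38.542,9.859) -> (42.074,11.737) [heading=28, draw]
LT 270: heading 28 -> 298
FD 2: (42.074,11.737) -> (43.013,9.971) [heading=298, draw]
LT 312: heading 298 -> 250
BK 20: (43.013,9.971) -> (49.853,28.765) [heading=250, draw]
FD 10: (49.853,28.765) -> (46.433,19.368) [heading=250, draw]
FD 10: (46.433,19.368) -> (43.013,9.971) [heading=250, draw]
RT 270: heading 250 -> 340
Final: pos=(43.013,9.971), heading=340, 10 segment(s) drawn

Segment endpoints: x in {0, 8, 17.351, 20, 26.181, 38.542, 42.074, 43.013, 46.433, 49.853}, y in {-1.408, 0, 3.286, 9.859, 9.971, 11.737, 19.368, 28.765}
xmin=0, ymin=-1.408, xmax=49.853, ymax=28.765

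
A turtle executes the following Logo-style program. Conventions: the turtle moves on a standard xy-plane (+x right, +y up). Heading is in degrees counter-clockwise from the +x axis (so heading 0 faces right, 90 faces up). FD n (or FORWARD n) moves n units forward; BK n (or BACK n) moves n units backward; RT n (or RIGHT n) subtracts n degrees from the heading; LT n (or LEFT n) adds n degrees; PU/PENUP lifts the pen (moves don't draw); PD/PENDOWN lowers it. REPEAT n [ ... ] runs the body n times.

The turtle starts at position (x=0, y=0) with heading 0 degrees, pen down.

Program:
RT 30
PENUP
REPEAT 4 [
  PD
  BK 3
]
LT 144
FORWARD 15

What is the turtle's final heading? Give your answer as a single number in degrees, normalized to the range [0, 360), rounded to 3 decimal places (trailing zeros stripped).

Answer: 114

Derivation:
Executing turtle program step by step:
Start: pos=(0,0), heading=0, pen down
RT 30: heading 0 -> 330
PU: pen up
REPEAT 4 [
  -- iteration 1/4 --
  PD: pen down
  BK 3: (0,0) -> (-2.598,1.5) [heading=330, draw]
  -- iteration 2/4 --
  PD: pen down
  BK 3: (-2.598,1.5) -> (-5.196,3) [heading=330, draw]
  -- iteration 3/4 --
  PD: pen down
  BK 3: (-5.196,3) -> (-7.794,4.5) [heading=330, draw]
  -- iteration 4/4 --
  PD: pen down
  BK 3: (-7.794,4.5) -> (-10.392,6) [heading=330, draw]
]
LT 144: heading 330 -> 114
FD 15: (-10.392,6) -> (-16.493,19.703) [heading=114, draw]
Final: pos=(-16.493,19.703), heading=114, 5 segment(s) drawn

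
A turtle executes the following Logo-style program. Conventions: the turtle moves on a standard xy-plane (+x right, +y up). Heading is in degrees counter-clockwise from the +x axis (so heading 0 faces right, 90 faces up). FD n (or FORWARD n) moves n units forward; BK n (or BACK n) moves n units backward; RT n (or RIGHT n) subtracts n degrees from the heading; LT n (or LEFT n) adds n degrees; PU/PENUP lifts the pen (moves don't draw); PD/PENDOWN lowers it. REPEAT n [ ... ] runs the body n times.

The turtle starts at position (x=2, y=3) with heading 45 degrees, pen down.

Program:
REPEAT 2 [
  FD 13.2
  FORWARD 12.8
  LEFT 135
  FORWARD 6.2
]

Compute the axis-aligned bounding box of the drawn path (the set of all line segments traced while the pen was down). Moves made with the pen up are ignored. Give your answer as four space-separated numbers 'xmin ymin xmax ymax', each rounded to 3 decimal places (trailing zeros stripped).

Executing turtle program step by step:
Start: pos=(2,3), heading=45, pen down
REPEAT 2 [
  -- iteration 1/2 --
  FD 13.2: (2,3) -> (11.334,12.334) [heading=45, draw]
  FD 12.8: (11.334,12.334) -> (20.385,21.385) [heading=45, draw]
  LT 135: heading 45 -> 180
  FD 6.2: (20.385,21.385) -> (14.185,21.385) [heading=180, draw]
  -- iteration 2/2 --
  FD 13.2: (14.185,21.385) -> (0.985,21.385) [heading=180, draw]
  FD 12.8: (0.985,21.385) -> (-11.815,21.385) [heading=180, draw]
  LT 135: heading 180 -> 315
  FD 6.2: (-11.815,21.385) -> (-7.431,17.001) [heading=315, draw]
]
Final: pos=(-7.431,17.001), heading=315, 6 segment(s) drawn

Segment endpoints: x in {-11.815, -7.431, 0.985, 2, 11.334, 14.185, 20.385}, y in {3, 12.334, 17.001, 21.385}
xmin=-11.815, ymin=3, xmax=20.385, ymax=21.385

Answer: -11.815 3 20.385 21.385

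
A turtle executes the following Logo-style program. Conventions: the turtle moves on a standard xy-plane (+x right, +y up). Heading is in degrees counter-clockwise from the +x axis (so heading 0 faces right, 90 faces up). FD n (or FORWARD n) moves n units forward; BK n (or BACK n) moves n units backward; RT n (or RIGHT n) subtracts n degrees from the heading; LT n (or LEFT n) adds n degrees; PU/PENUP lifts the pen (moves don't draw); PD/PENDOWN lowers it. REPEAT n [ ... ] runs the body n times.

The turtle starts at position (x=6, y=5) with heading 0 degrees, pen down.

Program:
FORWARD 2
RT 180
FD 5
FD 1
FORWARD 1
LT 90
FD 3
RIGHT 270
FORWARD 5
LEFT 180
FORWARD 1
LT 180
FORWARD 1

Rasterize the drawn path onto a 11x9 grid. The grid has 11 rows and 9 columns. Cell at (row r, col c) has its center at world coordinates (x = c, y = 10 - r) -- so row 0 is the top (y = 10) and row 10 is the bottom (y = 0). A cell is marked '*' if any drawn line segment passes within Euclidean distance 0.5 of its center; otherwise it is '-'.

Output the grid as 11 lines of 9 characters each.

Answer: ---------
---------
---------
---------
---------
-********
-*-------
-*-------
-******--
---------
---------

Derivation:
Segment 0: (6,5) -> (8,5)
Segment 1: (8,5) -> (3,5)
Segment 2: (3,5) -> (2,5)
Segment 3: (2,5) -> (1,5)
Segment 4: (1,5) -> (1,2)
Segment 5: (1,2) -> (6,2)
Segment 6: (6,2) -> (5,2)
Segment 7: (5,2) -> (6,2)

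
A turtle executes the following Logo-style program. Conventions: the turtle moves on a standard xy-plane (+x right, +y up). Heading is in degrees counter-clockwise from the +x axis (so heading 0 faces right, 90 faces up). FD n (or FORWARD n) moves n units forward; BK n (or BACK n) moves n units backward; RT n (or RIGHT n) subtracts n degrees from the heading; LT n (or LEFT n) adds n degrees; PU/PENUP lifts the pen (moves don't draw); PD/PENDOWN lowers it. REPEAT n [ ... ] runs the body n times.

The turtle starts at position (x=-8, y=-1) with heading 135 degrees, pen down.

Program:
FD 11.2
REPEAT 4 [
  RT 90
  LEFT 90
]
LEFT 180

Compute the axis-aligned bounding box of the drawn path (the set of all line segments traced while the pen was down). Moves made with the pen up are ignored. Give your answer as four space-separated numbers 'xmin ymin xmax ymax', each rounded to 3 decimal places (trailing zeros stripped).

Answer: -15.92 -1 -8 6.92

Derivation:
Executing turtle program step by step:
Start: pos=(-8,-1), heading=135, pen down
FD 11.2: (-8,-1) -> (-15.92,6.92) [heading=135, draw]
REPEAT 4 [
  -- iteration 1/4 --
  RT 90: heading 135 -> 45
  LT 90: heading 45 -> 135
  -- iteration 2/4 --
  RT 90: heading 135 -> 45
  LT 90: heading 45 -> 135
  -- iteration 3/4 --
  RT 90: heading 135 -> 45
  LT 90: heading 45 -> 135
  -- iteration 4/4 --
  RT 90: heading 135 -> 45
  LT 90: heading 45 -> 135
]
LT 180: heading 135 -> 315
Final: pos=(-15.92,6.92), heading=315, 1 segment(s) drawn

Segment endpoints: x in {-15.92, -8}, y in {-1, 6.92}
xmin=-15.92, ymin=-1, xmax=-8, ymax=6.92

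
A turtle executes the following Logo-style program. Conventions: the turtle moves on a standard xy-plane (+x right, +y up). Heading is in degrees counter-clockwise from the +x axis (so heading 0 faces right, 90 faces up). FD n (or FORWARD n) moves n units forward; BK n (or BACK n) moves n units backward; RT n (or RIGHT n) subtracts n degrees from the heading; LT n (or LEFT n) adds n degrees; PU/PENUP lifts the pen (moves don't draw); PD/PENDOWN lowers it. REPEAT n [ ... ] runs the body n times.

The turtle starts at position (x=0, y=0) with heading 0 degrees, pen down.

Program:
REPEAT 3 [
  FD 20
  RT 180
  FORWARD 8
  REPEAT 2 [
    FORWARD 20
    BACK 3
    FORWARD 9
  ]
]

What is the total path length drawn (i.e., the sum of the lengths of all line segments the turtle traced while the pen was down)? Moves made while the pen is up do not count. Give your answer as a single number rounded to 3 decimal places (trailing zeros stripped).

Answer: 276

Derivation:
Executing turtle program step by step:
Start: pos=(0,0), heading=0, pen down
REPEAT 3 [
  -- iteration 1/3 --
  FD 20: (0,0) -> (20,0) [heading=0, draw]
  RT 180: heading 0 -> 180
  FD 8: (20,0) -> (12,0) [heading=180, draw]
  REPEAT 2 [
    -- iteration 1/2 --
    FD 20: (12,0) -> (-8,0) [heading=180, draw]
    BK 3: (-8,0) -> (-5,0) [heading=180, draw]
    FD 9: (-5,0) -> (-14,0) [heading=180, draw]
    -- iteration 2/2 --
    FD 20: (-14,0) -> (-34,0) [heading=180, draw]
    BK 3: (-34,0) -> (-31,0) [heading=180, draw]
    FD 9: (-31,0) -> (-40,0) [heading=180, draw]
  ]
  -- iteration 2/3 --
  FD 20: (-40,0) -> (-60,0) [heading=180, draw]
  RT 180: heading 180 -> 0
  FD 8: (-60,0) -> (-52,0) [heading=0, draw]
  REPEAT 2 [
    -- iteration 1/2 --
    FD 20: (-52,0) -> (-32,0) [heading=0, draw]
    BK 3: (-32,0) -> (-35,0) [heading=0, draw]
    FD 9: (-35,0) -> (-26,0) [heading=0, draw]
    -- iteration 2/2 --
    FD 20: (-26,0) -> (-6,0) [heading=0, draw]
    BK 3: (-6,0) -> (-9,0) [heading=0, draw]
    FD 9: (-9,0) -> (0,0) [heading=0, draw]
  ]
  -- iteration 3/3 --
  FD 20: (0,0) -> (20,0) [heading=0, draw]
  RT 180: heading 0 -> 180
  FD 8: (20,0) -> (12,0) [heading=180, draw]
  REPEAT 2 [
    -- iteration 1/2 --
    FD 20: (12,0) -> (-8,0) [heading=180, draw]
    BK 3: (-8,0) -> (-5,0) [heading=180, draw]
    FD 9: (-5,0) -> (-14,0) [heading=180, draw]
    -- iteration 2/2 --
    FD 20: (-14,0) -> (-34,0) [heading=180, draw]
    BK 3: (-34,0) -> (-31,0) [heading=180, draw]
    FD 9: (-31,0) -> (-40,0) [heading=180, draw]
  ]
]
Final: pos=(-40,0), heading=180, 24 segment(s) drawn

Segment lengths:
  seg 1: (0,0) -> (20,0), length = 20
  seg 2: (20,0) -> (12,0), length = 8
  seg 3: (12,0) -> (-8,0), length = 20
  seg 4: (-8,0) -> (-5,0), length = 3
  seg 5: (-5,0) -> (-14,0), length = 9
  seg 6: (-14,0) -> (-34,0), length = 20
  seg 7: (-34,0) -> (-31,0), length = 3
  seg 8: (-31,0) -> (-40,0), length = 9
  seg 9: (-40,0) -> (-60,0), length = 20
  seg 10: (-60,0) -> (-52,0), length = 8
  seg 11: (-52,0) -> (-32,0), length = 20
  seg 12: (-32,0) -> (-35,0), length = 3
  seg 13: (-35,0) -> (-26,0), length = 9
  seg 14: (-26,0) -> (-6,0), length = 20
  seg 15: (-6,0) -> (-9,0), length = 3
  seg 16: (-9,0) -> (0,0), length = 9
  seg 17: (0,0) -> (20,0), length = 20
  seg 18: (20,0) -> (12,0), length = 8
  seg 19: (12,0) -> (-8,0), length = 20
  seg 20: (-8,0) -> (-5,0), length = 3
  seg 21: (-5,0) -> (-14,0), length = 9
  seg 22: (-14,0) -> (-34,0), length = 20
  seg 23: (-34,0) -> (-31,0), length = 3
  seg 24: (-31,0) -> (-40,0), length = 9
Total = 276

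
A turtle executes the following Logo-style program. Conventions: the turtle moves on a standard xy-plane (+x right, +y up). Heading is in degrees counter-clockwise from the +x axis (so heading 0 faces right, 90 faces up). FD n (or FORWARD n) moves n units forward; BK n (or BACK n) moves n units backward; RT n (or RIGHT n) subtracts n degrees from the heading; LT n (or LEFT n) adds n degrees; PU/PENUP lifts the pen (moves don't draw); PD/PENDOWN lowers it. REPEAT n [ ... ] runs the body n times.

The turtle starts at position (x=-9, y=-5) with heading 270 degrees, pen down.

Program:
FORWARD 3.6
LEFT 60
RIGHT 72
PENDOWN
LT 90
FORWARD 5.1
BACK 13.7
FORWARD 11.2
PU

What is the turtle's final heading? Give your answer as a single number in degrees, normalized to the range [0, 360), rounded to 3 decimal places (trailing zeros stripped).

Executing turtle program step by step:
Start: pos=(-9,-5), heading=270, pen down
FD 3.6: (-9,-5) -> (-9,-8.6) [heading=270, draw]
LT 60: heading 270 -> 330
RT 72: heading 330 -> 258
PD: pen down
LT 90: heading 258 -> 348
FD 5.1: (-9,-8.6) -> (-4.011,-9.66) [heading=348, draw]
BK 13.7: (-4.011,-9.66) -> (-17.412,-6.812) [heading=348, draw]
FD 11.2: (-17.412,-6.812) -> (-6.457,-9.141) [heading=348, draw]
PU: pen up
Final: pos=(-6.457,-9.141), heading=348, 4 segment(s) drawn

Answer: 348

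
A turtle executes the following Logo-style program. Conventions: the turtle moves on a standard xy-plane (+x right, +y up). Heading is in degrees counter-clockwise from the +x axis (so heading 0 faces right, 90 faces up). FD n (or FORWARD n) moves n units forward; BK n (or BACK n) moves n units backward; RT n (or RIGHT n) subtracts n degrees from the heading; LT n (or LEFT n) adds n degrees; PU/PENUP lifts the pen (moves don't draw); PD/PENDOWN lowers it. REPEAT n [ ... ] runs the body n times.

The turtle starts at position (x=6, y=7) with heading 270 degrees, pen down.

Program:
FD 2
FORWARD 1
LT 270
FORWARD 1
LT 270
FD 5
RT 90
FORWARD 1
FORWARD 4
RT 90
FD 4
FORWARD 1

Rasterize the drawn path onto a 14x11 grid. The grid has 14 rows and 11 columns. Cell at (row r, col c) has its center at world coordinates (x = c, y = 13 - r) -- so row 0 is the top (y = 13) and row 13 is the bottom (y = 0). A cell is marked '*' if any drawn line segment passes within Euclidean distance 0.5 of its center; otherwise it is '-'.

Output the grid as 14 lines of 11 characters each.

Segment 0: (6,7) -> (6,5)
Segment 1: (6,5) -> (6,4)
Segment 2: (6,4) -> (5,4)
Segment 3: (5,4) -> (5,9)
Segment 4: (5,9) -> (6,9)
Segment 5: (6,9) -> (10,9)
Segment 6: (10,9) -> (10,5)
Segment 7: (10,5) -> (10,4)

Answer: -----------
-----------
-----------
-----------
-----******
-----*----*
-----**---*
-----**---*
-----**---*
-----**---*
-----------
-----------
-----------
-----------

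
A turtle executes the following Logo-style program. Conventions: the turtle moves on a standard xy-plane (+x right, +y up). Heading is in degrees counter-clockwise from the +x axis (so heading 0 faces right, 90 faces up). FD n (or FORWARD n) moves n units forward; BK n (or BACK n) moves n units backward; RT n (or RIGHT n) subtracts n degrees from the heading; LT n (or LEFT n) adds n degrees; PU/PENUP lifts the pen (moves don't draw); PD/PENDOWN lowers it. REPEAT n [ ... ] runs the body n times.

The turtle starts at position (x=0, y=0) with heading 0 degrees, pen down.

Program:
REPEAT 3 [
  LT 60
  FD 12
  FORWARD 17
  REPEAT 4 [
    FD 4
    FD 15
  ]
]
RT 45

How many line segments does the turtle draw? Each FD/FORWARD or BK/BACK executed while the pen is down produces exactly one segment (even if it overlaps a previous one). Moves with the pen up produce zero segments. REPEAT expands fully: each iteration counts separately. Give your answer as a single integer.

Answer: 30

Derivation:
Executing turtle program step by step:
Start: pos=(0,0), heading=0, pen down
REPEAT 3 [
  -- iteration 1/3 --
  LT 60: heading 0 -> 60
  FD 12: (0,0) -> (6,10.392) [heading=60, draw]
  FD 17: (6,10.392) -> (14.5,25.115) [heading=60, draw]
  REPEAT 4 [
    -- iteration 1/4 --
    FD 4: (14.5,25.115) -> (16.5,28.579) [heading=60, draw]
    FD 15: (16.5,28.579) -> (24,41.569) [heading=60, draw]
    -- iteration 2/4 --
    FD 4: (24,41.569) -> (26,45.033) [heading=60, draw]
    FD 15: (26,45.033) -> (33.5,58.024) [heading=60, draw]
    -- iteration 3/4 --
    FD 4: (33.5,58.024) -> (35.5,61.488) [heading=60, draw]
    FD 15: (35.5,61.488) -> (43,74.478) [heading=60, draw]
    -- iteration 4/4 --
    FD 4: (43,74.478) -> (45,77.942) [heading=60, draw]
    FD 15: (45,77.942) -> (52.5,90.933) [heading=60, draw]
  ]
  -- iteration 2/3 --
  LT 60: heading 60 -> 120
  FD 12: (52.5,90.933) -> (46.5,101.325) [heading=120, draw]
  FD 17: (46.5,101.325) -> (38,116.047) [heading=120, draw]
  REPEAT 4 [
    -- iteration 1/4 --
    FD 4: (38,116.047) -> (36,119.512) [heading=120, draw]
    FD 15: (36,119.512) -> (28.5,132.502) [heading=120, draw]
    -- iteration 2/4 --
    FD 4: (28.5,132.502) -> (26.5,135.966) [heading=120, draw]
    FD 15: (26.5,135.966) -> (19,148.956) [heading=120, draw]
    -- iteration 3/4 --
    FD 4: (19,148.956) -> (17,152.42) [heading=120, draw]
    FD 15: (17,152.42) -> (9.5,165.411) [heading=120, draw]
    -- iteration 4/4 --
    FD 4: (9.5,165.411) -> (7.5,168.875) [heading=120, draw]
    FD 15: (7.5,168.875) -> (0,181.865) [heading=120, draw]
  ]
  -- iteration 3/3 --
  LT 60: heading 120 -> 180
  FD 12: (0,181.865) -> (-12,181.865) [heading=180, draw]
  FD 17: (-12,181.865) -> (-29,181.865) [heading=180, draw]
  REPEAT 4 [
    -- iteration 1/4 --
    FD 4: (-29,181.865) -> (-33,181.865) [heading=180, draw]
    FD 15: (-33,181.865) -> (-48,181.865) [heading=180, draw]
    -- iteration 2/4 --
    FD 4: (-48,181.865) -> (-52,181.865) [heading=180, draw]
    FD 15: (-52,181.865) -> (-67,181.865) [heading=180, draw]
    -- iteration 3/4 --
    FD 4: (-67,181.865) -> (-71,181.865) [heading=180, draw]
    FD 15: (-71,181.865) -> (-86,181.865) [heading=180, draw]
    -- iteration 4/4 --
    FD 4: (-86,181.865) -> (-90,181.865) [heading=180, draw]
    FD 15: (-90,181.865) -> (-105,181.865) [heading=180, draw]
  ]
]
RT 45: heading 180 -> 135
Final: pos=(-105,181.865), heading=135, 30 segment(s) drawn
Segments drawn: 30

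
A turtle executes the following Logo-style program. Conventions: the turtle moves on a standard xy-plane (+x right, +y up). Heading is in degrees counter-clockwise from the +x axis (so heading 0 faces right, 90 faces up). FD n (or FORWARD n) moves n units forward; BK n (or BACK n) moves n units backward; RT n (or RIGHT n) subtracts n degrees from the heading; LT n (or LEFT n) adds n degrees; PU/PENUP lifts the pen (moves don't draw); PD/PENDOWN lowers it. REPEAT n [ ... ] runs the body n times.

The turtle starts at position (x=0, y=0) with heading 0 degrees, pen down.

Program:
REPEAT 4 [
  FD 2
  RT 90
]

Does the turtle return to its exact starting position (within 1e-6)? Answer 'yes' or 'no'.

Executing turtle program step by step:
Start: pos=(0,0), heading=0, pen down
REPEAT 4 [
  -- iteration 1/4 --
  FD 2: (0,0) -> (2,0) [heading=0, draw]
  RT 90: heading 0 -> 270
  -- iteration 2/4 --
  FD 2: (2,0) -> (2,-2) [heading=270, draw]
  RT 90: heading 270 -> 180
  -- iteration 3/4 --
  FD 2: (2,-2) -> (0,-2) [heading=180, draw]
  RT 90: heading 180 -> 90
  -- iteration 4/4 --
  FD 2: (0,-2) -> (0,0) [heading=90, draw]
  RT 90: heading 90 -> 0
]
Final: pos=(0,0), heading=0, 4 segment(s) drawn

Start position: (0, 0)
Final position: (0, 0)
Distance = 0; < 1e-6 -> CLOSED

Answer: yes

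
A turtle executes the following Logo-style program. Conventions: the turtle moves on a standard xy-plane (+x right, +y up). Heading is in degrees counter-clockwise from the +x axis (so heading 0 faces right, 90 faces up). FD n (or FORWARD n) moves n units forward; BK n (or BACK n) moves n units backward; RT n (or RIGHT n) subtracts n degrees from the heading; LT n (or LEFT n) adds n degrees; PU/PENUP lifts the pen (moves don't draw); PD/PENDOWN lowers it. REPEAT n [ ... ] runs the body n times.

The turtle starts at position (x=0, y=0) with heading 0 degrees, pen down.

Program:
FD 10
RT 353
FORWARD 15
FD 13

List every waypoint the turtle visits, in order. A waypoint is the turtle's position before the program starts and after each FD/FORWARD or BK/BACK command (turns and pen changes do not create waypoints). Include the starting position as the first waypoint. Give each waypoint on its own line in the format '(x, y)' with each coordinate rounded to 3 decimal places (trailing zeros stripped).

Answer: (0, 0)
(10, 0)
(24.888, 1.828)
(37.791, 3.412)

Derivation:
Executing turtle program step by step:
Start: pos=(0,0), heading=0, pen down
FD 10: (0,0) -> (10,0) [heading=0, draw]
RT 353: heading 0 -> 7
FD 15: (10,0) -> (24.888,1.828) [heading=7, draw]
FD 13: (24.888,1.828) -> (37.791,3.412) [heading=7, draw]
Final: pos=(37.791,3.412), heading=7, 3 segment(s) drawn
Waypoints (4 total):
(0, 0)
(10, 0)
(24.888, 1.828)
(37.791, 3.412)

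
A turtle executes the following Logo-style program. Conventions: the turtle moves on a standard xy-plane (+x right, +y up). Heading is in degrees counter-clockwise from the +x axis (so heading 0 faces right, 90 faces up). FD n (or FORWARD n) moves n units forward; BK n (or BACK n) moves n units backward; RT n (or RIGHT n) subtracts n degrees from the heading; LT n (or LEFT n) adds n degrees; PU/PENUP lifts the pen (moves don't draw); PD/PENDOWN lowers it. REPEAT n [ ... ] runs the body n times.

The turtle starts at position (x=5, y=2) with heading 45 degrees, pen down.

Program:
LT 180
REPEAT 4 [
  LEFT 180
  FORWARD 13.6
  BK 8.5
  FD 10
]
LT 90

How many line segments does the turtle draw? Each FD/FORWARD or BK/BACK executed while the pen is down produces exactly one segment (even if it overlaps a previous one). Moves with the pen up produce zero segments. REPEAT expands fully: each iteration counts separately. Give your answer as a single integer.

Answer: 12

Derivation:
Executing turtle program step by step:
Start: pos=(5,2), heading=45, pen down
LT 180: heading 45 -> 225
REPEAT 4 [
  -- iteration 1/4 --
  LT 180: heading 225 -> 45
  FD 13.6: (5,2) -> (14.617,11.617) [heading=45, draw]
  BK 8.5: (14.617,11.617) -> (8.606,5.606) [heading=45, draw]
  FD 10: (8.606,5.606) -> (15.677,12.677) [heading=45, draw]
  -- iteration 2/4 --
  LT 180: heading 45 -> 225
  FD 13.6: (15.677,12.677) -> (6.061,3.061) [heading=225, draw]
  BK 8.5: (6.061,3.061) -> (12.071,9.071) [heading=225, draw]
  FD 10: (12.071,9.071) -> (5,2) [heading=225, draw]
  -- iteration 3/4 --
  LT 180: heading 225 -> 45
  FD 13.6: (5,2) -> (14.617,11.617) [heading=45, draw]
  BK 8.5: (14.617,11.617) -> (8.606,5.606) [heading=45, draw]
  FD 10: (8.606,5.606) -> (15.677,12.677) [heading=45, draw]
  -- iteration 4/4 --
  LT 180: heading 45 -> 225
  FD 13.6: (15.677,12.677) -> (6.061,3.061) [heading=225, draw]
  BK 8.5: (6.061,3.061) -> (12.071,9.071) [heading=225, draw]
  FD 10: (12.071,9.071) -> (5,2) [heading=225, draw]
]
LT 90: heading 225 -> 315
Final: pos=(5,2), heading=315, 12 segment(s) drawn
Segments drawn: 12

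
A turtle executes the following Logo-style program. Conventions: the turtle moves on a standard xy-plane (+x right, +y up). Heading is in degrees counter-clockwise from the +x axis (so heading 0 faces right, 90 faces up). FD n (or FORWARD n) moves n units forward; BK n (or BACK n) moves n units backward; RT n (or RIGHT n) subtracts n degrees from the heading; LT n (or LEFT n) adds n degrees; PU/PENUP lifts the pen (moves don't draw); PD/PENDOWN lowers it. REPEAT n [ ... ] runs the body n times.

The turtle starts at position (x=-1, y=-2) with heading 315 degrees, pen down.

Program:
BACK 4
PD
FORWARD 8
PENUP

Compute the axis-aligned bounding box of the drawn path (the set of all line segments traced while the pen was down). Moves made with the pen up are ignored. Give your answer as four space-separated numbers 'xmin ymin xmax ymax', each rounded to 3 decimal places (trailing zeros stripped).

Answer: -3.828 -4.828 1.828 0.828

Derivation:
Executing turtle program step by step:
Start: pos=(-1,-2), heading=315, pen down
BK 4: (-1,-2) -> (-3.828,0.828) [heading=315, draw]
PD: pen down
FD 8: (-3.828,0.828) -> (1.828,-4.828) [heading=315, draw]
PU: pen up
Final: pos=(1.828,-4.828), heading=315, 2 segment(s) drawn

Segment endpoints: x in {-3.828, -1, 1.828}, y in {-4.828, -2, 0.828}
xmin=-3.828, ymin=-4.828, xmax=1.828, ymax=0.828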